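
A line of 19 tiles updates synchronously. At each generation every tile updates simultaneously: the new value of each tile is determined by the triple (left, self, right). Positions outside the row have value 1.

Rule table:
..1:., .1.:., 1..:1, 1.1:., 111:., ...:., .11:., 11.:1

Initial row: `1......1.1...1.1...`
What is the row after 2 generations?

.11........1.....1.

11........1.....1..
.11........1.....1.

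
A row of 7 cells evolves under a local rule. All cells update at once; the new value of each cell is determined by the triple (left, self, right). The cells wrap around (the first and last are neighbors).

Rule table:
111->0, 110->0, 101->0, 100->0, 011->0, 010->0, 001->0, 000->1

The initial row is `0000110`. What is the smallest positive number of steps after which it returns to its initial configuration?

1110000
0000110

2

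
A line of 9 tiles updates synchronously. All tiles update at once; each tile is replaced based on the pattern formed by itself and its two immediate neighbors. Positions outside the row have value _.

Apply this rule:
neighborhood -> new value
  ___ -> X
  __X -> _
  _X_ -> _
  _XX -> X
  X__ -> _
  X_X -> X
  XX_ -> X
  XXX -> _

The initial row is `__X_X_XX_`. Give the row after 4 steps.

X_XXX_X_X

step 1: X__X_XXX_
step 2: ____XX_X_
step 3: XXX_XXX__
step 4: X_XXX_X_X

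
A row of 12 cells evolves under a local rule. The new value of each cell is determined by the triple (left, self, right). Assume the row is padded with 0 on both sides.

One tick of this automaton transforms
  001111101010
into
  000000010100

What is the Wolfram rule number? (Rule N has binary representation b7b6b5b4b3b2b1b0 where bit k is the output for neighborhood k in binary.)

32

position 3: 111 → 0  (bit 7 = 0)
position 6: 110 → 0  (bit 6 = 0)
position 7: 101 → 1  (bit 5 = 1)
position 11: 100 → 0  (bit 4 = 0)
position 2: 011 → 0  (bit 3 = 0)
position 8: 010 → 0  (bit 2 = 0)
position 1: 001 → 0  (bit 1 = 0)
position 0: 000 → 0  (bit 0 = 0)
bits b7..b0 = 00100000 = 32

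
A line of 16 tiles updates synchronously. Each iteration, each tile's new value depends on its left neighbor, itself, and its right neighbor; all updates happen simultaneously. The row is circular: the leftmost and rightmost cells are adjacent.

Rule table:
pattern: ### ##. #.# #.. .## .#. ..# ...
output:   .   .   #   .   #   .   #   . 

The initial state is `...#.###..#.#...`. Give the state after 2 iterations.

.#.##...#.#.....

iteration 1: ..#.##...#.#....
iteration 2: .#.##...#.#.....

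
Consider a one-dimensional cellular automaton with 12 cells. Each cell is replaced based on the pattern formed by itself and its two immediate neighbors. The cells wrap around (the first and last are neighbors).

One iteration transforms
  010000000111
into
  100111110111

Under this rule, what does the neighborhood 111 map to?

At position 10 the neighborhood is 111; the next row has 1 there.

1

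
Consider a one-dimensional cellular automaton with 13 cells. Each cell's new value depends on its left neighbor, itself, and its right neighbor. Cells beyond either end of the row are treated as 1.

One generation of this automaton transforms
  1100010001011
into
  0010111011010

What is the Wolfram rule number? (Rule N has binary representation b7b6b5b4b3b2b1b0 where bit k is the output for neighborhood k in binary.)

30

position 0: 111 → 0  (bit 7 = 0)
position 1: 110 → 0  (bit 6 = 0)
position 10: 101 → 0  (bit 5 = 0)
position 2: 100 → 1  (bit 4 = 1)
position 11: 011 → 1  (bit 3 = 1)
position 5: 010 → 1  (bit 2 = 1)
position 4: 001 → 1  (bit 1 = 1)
position 3: 000 → 0  (bit 0 = 0)
bits b7..b0 = 00011110 = 30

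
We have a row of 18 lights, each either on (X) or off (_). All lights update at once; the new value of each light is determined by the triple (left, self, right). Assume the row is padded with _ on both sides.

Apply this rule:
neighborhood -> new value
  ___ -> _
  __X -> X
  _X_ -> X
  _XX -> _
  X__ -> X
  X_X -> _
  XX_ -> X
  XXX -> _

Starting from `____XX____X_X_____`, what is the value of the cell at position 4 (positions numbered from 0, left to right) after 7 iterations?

___X_XX__XX_XX____
__XX__XXX_X__XX___
_X_XXX__X_XXX_XX__
XX___XXXX___X__XX_
_XX_X___XX_XXXX_XX
X_X_XX_X_X____X__X
X_X__X_X_XX__XXXXX
position 4 holds _

_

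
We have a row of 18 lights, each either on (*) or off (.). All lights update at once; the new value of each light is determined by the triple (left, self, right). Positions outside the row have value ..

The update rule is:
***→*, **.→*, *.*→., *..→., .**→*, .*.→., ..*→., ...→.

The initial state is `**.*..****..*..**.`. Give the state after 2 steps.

**....****.....**.

step 1: **....****.....**.
step 2: **....****.....**.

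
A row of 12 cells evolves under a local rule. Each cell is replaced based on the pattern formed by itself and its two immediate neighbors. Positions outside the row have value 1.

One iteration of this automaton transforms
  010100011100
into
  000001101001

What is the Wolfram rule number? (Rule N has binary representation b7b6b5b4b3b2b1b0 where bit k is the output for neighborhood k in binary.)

position 8: 111 → 1  (bit 7 = 1)
position 9: 110 → 0  (bit 6 = 0)
position 0: 101 → 0  (bit 5 = 0)
position 4: 100 → 0  (bit 4 = 0)
position 7: 011 → 0  (bit 3 = 0)
position 1: 010 → 0  (bit 2 = 0)
position 6: 001 → 1  (bit 1 = 1)
position 5: 000 → 1  (bit 0 = 1)
bits b7..b0 = 10000011 = 131

131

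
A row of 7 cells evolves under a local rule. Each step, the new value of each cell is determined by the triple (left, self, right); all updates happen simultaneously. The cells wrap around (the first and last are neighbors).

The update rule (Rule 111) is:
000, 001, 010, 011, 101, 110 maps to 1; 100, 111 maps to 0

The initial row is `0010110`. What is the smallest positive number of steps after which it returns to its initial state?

step 1: 1111110
step 2: 1000011
step 3: 1011110
step 4: 1110011
step 5: 0010110

5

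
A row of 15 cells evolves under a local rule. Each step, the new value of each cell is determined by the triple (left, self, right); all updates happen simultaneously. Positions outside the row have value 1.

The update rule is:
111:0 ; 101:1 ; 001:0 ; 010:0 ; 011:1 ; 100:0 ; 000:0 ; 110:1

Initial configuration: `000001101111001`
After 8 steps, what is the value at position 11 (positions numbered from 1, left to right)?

000001111001001
000001001000001
000000000000001
000000000000001  (fixed point — unchanged through step 8)
position 11 holds 0

0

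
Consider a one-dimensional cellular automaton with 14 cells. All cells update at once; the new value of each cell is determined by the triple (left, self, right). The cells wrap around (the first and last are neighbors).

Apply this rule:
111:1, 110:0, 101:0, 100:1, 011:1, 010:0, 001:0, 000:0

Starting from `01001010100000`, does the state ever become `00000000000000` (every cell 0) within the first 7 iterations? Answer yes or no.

iteration 1: 00100000010000
iteration 2: 00010000001000
iteration 3: 00001000000100
iteration 4: 00000100000010
iteration 5: 00000010000001
iteration 6: 10000001000000
iteration 7: 01000000100000
iteration 7 is 01000000100000, still not uniform 0

no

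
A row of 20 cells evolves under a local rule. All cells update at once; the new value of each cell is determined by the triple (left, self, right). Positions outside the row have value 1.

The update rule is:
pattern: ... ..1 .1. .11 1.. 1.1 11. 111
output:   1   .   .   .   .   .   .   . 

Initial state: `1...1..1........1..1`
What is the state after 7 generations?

..1......111111.....
....1111........111.
.11......111111.....
....1111........111.  (repeats generation 2; period 2)
generation 7: .11......111111.....

.11......111111.....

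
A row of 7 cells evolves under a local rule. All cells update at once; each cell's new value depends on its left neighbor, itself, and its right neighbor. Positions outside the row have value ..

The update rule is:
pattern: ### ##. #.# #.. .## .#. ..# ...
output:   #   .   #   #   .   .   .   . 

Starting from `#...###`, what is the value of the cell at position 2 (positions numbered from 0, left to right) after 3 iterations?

.#...#.
..#...#
...#...
position 2 holds .

.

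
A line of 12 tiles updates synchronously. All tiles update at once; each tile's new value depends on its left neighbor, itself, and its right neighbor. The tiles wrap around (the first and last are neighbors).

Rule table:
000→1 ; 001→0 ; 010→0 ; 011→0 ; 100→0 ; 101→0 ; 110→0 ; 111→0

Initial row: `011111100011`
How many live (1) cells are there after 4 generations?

000000001000
111111100011
000000001000  (repeats generation 1; period 2)
generation 4: 111111100011
count of 1: 9

9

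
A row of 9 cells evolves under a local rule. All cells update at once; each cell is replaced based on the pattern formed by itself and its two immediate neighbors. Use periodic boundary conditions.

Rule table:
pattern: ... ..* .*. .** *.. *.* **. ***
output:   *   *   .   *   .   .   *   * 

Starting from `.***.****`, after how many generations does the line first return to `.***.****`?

1

generation 1: .***.****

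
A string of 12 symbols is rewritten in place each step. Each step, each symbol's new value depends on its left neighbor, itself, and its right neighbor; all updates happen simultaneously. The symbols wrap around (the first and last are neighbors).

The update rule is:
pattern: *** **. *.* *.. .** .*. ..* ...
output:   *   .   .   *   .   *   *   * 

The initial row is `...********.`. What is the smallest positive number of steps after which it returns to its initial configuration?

5

step 1: ***.******.*
step 2: **...****...
step 3: ..***.**.***
step 4: **.*......*.
step 5: ...********.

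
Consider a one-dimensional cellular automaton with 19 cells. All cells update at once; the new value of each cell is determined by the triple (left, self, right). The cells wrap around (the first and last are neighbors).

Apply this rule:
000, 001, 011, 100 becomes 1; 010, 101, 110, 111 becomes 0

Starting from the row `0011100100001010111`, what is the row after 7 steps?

step 1: 1110011011110000100
step 2: 1001110010001111011
step 3: 0111001101111000010
step 4: 1100111001000111101
step 5: 0011100110111100001
step 6: 1110011100100011110
step 7: 1001110011011110000

1001110011011110000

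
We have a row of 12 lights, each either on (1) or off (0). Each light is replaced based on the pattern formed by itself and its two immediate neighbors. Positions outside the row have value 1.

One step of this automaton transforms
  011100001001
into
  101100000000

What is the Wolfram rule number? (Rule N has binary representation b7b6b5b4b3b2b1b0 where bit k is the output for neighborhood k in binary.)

position 2: 111 → 1  (bit 7 = 1)
position 3: 110 → 1  (bit 6 = 1)
position 0: 101 → 1  (bit 5 = 1)
position 4: 100 → 0  (bit 4 = 0)
position 1: 011 → 0  (bit 3 = 0)
position 8: 010 → 0  (bit 2 = 0)
position 7: 001 → 0  (bit 1 = 0)
position 5: 000 → 0  (bit 0 = 0)
bits b7..b0 = 11100000 = 224

224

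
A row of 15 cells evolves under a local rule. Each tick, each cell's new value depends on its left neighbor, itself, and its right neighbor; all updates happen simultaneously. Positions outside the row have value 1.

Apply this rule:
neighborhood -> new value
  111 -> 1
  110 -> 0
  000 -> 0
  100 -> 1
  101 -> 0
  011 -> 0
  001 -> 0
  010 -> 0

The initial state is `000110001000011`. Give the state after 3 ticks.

001000010001000

100001000100001
010000100010000
001000010001000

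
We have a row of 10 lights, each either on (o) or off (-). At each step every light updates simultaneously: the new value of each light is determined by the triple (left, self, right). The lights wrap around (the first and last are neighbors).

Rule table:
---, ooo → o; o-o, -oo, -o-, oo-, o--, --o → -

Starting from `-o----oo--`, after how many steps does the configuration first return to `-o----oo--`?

step 1: ---oo----o
step 2: -o----oo--

2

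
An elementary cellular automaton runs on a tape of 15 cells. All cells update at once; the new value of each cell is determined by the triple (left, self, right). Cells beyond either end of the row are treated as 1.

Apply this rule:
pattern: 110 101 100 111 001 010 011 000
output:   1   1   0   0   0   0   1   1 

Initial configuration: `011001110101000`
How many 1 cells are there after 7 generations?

9

111001011010010
001000111100001
000010100101101
011001000011111
111000011010000
001011011100110
000111110100111
count of 1: 9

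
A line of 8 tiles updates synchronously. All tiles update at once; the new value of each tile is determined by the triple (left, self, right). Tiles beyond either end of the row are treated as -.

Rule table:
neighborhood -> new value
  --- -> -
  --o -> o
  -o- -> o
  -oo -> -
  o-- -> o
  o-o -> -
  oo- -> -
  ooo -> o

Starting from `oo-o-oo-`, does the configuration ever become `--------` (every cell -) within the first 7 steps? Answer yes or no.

step 1: ---o---o
step 2: --ooo-oo
step 3: -o-o----
step 4: oo-oo---
step 5: -----o--
step 6: ----ooo-
step 7: ---o-o-o
step 7 is ---o-o-o, still not uniform -

no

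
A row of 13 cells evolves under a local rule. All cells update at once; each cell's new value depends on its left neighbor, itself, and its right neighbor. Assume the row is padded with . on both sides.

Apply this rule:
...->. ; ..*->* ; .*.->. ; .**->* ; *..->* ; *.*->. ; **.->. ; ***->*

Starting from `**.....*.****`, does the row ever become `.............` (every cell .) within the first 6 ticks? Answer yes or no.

no

*.*...*..***.
...*.*.****.*
..*....***...
.*.*..***.*..
*...****...*.
.*.****.*.*.*
tick 6 is .*.****.*.*.*, still not uniform .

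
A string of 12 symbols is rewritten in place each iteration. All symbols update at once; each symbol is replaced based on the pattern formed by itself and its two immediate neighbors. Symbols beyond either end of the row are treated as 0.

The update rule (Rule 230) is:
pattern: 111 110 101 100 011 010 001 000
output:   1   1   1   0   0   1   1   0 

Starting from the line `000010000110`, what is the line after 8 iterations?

110110111110

000110001010
001010011110
011110101110
101111110110
110111111010
011011111110
101101111110
110110111110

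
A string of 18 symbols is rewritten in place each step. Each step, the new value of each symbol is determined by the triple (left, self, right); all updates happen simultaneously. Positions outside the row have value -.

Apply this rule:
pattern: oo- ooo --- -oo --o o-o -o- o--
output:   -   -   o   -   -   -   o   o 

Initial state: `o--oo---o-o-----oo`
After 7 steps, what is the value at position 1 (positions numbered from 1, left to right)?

-

oo---oo-o-ooooo---
--oo----o------ooo
o---ooo-oooooo----
ooo-----------oooo
---oooooooooo-----
oo-----------ooooo
--oooooooooo------
position 1 holds -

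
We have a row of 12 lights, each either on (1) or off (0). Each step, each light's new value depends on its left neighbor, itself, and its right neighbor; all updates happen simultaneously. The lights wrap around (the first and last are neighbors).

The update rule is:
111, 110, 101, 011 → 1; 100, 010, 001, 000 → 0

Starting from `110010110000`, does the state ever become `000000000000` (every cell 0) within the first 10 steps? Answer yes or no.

step 1: 110001110000
step 2: 110001110000  (fixed point — unchanged through step 10)
step 10 is 110001110000, still not uniform 0

no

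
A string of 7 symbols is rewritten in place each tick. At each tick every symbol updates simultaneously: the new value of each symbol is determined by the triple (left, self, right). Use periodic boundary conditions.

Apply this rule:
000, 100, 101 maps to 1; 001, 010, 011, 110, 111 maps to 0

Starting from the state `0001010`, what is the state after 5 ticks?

1100101
0010010
1001001
0100100
0010011

0010011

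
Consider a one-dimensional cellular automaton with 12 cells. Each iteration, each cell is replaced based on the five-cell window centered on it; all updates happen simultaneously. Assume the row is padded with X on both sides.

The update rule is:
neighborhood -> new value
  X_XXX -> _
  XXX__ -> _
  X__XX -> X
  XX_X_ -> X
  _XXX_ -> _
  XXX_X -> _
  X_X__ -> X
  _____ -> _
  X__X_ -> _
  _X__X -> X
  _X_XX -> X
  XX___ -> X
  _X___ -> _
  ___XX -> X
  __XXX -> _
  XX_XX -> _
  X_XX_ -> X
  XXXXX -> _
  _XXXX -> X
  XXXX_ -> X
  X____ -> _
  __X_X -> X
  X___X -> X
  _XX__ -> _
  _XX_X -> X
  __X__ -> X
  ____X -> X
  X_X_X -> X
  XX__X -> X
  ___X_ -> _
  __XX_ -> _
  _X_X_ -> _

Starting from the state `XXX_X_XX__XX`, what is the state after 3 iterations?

_X__X_XX__XX

iteration 1: _X_XXXX_XX_X
iteration 2: XXX_XX__XX__
iteration 3: _X__X_XX__XX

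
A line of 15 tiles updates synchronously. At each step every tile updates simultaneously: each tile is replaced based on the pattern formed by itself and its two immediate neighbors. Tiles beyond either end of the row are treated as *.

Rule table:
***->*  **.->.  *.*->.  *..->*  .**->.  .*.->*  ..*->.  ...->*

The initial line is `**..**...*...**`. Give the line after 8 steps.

..*.***...**.*.

*.*...**.***..*
..***.....*.*..
*..*.****.*.**.
.*.*..**..*....
.*.**...*.****.
.*...**.*..**..
.***....**...*.
..*.***...**.*.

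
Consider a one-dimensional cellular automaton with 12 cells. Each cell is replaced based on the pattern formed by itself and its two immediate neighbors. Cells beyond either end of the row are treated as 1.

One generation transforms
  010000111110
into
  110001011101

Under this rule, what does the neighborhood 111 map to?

At position 7 the neighborhood is 111; the next row has 1 there.

1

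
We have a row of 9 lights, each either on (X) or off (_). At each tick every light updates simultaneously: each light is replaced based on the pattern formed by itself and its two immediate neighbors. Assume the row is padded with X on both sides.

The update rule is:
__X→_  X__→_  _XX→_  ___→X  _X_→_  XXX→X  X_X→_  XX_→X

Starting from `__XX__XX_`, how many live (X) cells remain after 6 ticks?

___X___X_
_X___X___
___X___X_  (repeats tick 1; period 2)
tick 6: _X___X___
count of X: 2

2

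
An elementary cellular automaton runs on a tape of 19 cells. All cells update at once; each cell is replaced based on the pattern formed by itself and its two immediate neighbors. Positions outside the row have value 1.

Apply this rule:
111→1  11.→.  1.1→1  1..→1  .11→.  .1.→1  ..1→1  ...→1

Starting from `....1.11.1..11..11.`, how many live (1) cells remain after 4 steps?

15

111111..1111..11..1
11111.11.11.11..11.
1111.1..1..1..11..1
111.1111111111..11.
count of 1: 15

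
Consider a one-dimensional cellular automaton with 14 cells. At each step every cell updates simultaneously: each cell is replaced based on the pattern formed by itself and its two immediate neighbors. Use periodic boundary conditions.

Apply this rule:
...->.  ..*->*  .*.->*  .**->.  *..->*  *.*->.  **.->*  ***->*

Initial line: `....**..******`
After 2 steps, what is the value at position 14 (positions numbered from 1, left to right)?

*

*..*.***.*****
****..**..****
position 14 holds *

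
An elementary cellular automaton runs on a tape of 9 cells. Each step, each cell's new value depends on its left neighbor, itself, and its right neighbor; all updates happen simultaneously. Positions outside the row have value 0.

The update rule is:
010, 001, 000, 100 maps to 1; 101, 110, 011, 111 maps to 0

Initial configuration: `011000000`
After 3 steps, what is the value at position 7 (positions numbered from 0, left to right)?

1

100111111
111000000
000111111
position 7 holds 1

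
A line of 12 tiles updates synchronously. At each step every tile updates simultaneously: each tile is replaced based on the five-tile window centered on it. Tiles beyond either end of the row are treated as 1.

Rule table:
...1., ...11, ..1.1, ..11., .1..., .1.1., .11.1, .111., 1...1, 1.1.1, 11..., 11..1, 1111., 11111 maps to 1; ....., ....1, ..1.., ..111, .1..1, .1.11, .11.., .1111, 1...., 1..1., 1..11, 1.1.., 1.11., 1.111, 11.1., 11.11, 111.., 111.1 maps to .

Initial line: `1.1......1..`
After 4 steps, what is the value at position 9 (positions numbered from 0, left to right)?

1

...1....1...
111.1..1.111
11.....1...1
1.1...1.111.
position 9 holds 1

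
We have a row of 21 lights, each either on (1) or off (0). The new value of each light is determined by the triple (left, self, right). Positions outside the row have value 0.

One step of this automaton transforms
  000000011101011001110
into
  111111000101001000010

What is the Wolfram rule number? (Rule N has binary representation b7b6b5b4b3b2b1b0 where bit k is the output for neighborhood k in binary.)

69

position 8: 111 → 0  (bit 7 = 0)
position 9: 110 → 1  (bit 6 = 1)
position 10: 101 → 0  (bit 5 = 0)
position 15: 100 → 0  (bit 4 = 0)
position 7: 011 → 0  (bit 3 = 0)
position 11: 010 → 1  (bit 2 = 1)
position 6: 001 → 0  (bit 1 = 0)
position 0: 000 → 1  (bit 0 = 1)
bits b7..b0 = 01000101 = 69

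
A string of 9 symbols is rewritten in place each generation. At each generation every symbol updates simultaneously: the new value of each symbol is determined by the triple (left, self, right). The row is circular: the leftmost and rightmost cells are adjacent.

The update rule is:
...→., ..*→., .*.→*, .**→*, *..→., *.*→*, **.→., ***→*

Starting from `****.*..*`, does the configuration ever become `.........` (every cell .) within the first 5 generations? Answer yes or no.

no

generation 1: ***.**..*
generation 2: **.**...*
generation 3: *.**....*
generation 4: .**.....*
generation 5: **......*
generation 5 is **......*, still not uniform .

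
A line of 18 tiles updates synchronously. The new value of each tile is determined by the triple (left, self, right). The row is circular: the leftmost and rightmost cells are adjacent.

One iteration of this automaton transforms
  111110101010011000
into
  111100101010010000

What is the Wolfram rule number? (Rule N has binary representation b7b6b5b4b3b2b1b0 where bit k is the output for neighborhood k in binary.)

position 1: 111 → 1  (bit 7 = 1)
position 4: 110 → 0  (bit 6 = 0)
position 5: 101 → 0  (bit 5 = 0)
position 11: 100 → 0  (bit 4 = 0)
position 0: 011 → 1  (bit 3 = 1)
position 6: 010 → 1  (bit 2 = 1)
position 12: 001 → 0  (bit 1 = 0)
position 16: 000 → 0  (bit 0 = 0)
bits b7..b0 = 10001100 = 140

140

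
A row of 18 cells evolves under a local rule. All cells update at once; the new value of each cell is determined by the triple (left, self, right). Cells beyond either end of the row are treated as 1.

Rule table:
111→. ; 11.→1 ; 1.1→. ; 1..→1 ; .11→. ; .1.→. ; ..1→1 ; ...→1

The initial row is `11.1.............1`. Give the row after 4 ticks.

.1.............111

.1..1111111111111.
..11............1.
11.1111111111111..
.1.............111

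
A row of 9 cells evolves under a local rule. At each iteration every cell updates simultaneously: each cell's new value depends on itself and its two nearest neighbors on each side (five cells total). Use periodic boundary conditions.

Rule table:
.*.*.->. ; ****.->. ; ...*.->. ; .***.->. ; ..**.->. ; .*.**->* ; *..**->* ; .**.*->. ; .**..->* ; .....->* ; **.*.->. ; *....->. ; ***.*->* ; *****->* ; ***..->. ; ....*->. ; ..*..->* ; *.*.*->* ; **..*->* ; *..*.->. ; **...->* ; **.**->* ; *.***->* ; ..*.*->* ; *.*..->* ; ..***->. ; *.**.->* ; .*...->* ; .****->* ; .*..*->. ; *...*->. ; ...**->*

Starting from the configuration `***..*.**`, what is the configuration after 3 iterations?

*..*.****
.*.*****.
.*****..*

.*****..*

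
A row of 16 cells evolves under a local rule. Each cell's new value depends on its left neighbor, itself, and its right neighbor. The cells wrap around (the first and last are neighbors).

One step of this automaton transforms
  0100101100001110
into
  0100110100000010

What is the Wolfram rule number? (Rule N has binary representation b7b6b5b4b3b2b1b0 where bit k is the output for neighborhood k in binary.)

position 13: 111 → 0  (bit 7 = 0)
position 7: 110 → 1  (bit 6 = 1)
position 5: 101 → 1  (bit 5 = 1)
position 2: 100 → 0  (bit 4 = 0)
position 6: 011 → 0  (bit 3 = 0)
position 1: 010 → 1  (bit 2 = 1)
position 0: 001 → 0  (bit 1 = 0)
position 9: 000 → 0  (bit 0 = 0)
bits b7..b0 = 01100100 = 100

100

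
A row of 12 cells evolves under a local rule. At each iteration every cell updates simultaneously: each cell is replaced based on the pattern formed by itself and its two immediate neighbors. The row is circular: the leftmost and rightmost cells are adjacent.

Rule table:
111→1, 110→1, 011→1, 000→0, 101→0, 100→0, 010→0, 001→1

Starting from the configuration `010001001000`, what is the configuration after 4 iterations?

iteration 1: 100010010000
iteration 2: 000100100001
iteration 3: 001001000010
iteration 4: 010010000100

010010000100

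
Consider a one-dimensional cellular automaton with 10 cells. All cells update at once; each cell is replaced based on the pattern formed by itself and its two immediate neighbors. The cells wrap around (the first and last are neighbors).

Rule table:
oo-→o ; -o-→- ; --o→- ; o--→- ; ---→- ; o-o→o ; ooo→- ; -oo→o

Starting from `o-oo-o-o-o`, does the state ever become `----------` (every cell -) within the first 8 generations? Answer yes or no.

yes

ooooo-o-oo
----oo-oo-
----ooooo-
----o---o-
----------
all cells are - at generation 5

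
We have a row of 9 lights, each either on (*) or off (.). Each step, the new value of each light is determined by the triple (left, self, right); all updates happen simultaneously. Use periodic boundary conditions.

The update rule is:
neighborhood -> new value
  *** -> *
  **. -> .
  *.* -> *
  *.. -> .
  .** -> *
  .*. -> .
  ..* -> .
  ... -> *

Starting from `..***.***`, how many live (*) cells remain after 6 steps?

..**.***.
*.*.***..
.*.***...
..***..**
..**...*.
*.*..*...
count of *: 3

3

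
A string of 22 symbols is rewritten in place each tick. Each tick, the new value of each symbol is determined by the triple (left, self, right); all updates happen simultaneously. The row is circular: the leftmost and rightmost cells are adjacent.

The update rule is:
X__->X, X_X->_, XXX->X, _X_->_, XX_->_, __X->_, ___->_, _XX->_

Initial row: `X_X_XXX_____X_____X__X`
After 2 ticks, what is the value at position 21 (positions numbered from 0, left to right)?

_

tick 1: _____X_X_____X_____X__
tick 2: ________X_____X_____X_
position 21 holds _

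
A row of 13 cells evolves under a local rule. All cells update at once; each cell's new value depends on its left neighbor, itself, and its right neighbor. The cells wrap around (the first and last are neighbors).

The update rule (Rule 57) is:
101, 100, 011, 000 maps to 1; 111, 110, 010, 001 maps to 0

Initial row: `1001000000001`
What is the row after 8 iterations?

0101101010010

0100111111101
1010100000010
0101011111001
1010110000100
0101101110010
0011011001001
1010110100100
0101101010010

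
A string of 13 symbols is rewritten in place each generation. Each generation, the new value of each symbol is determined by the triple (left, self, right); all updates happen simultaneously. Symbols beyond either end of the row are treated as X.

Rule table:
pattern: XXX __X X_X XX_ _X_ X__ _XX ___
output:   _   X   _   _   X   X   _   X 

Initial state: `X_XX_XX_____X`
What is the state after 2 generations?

XXXXXXX______

_______XXXXX_
XXXXXXX______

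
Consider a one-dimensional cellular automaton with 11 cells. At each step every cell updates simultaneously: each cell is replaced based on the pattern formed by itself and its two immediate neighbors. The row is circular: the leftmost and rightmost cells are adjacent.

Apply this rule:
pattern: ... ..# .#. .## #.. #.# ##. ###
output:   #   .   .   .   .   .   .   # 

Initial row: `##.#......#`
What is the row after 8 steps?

#....####..
..##..##...
#........##
..######..#
...####....
##..##..###
#........##  (repeats step 3; period 4)
step 8: ..######..#

..######..#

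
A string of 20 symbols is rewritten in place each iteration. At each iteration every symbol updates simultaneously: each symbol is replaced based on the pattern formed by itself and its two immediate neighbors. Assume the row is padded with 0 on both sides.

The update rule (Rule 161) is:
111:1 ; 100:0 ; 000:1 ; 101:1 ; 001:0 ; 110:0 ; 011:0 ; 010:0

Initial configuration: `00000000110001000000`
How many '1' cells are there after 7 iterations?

11111110000100011111
01111100110001001110
00111000000100000100
10010011110001110001
00000001100100100100
11111100000000000001
01111001111111111100
count of 1: 15

15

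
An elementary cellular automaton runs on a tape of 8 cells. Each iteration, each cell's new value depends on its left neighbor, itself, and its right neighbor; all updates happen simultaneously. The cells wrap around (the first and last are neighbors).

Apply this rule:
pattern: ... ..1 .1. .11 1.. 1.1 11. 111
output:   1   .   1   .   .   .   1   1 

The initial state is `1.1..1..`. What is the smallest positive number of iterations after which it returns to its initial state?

iteration 1: 1.1..1..

1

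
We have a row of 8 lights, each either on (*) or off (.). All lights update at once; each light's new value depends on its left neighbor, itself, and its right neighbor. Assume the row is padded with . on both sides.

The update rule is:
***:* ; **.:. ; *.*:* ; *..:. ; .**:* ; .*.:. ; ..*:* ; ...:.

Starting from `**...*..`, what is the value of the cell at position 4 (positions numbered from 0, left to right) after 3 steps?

.

*...*...
...*....
..*.....
position 4 holds .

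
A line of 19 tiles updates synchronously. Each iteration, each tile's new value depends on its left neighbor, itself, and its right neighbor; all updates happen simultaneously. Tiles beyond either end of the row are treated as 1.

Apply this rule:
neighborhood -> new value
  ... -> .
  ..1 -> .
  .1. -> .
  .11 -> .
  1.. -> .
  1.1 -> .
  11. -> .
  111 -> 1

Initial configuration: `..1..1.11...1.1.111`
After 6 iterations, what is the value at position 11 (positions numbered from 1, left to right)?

.................11
..................1
...................
...................  (fixed point — unchanged through iteration 6)
position 11 holds .

.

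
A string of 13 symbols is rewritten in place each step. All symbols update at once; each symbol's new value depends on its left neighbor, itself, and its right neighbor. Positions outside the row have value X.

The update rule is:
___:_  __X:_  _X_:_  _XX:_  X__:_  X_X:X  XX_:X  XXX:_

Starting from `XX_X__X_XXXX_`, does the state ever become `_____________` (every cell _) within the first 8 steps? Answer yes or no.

step 1: _XX____X___XX
step 2: X_X__________
step 3: XX___________
step 4: _X___________
step 5: X____________
step 6: X____________  (fixed point — unchanged through step 8)
step 8 is X____________, still not uniform _

no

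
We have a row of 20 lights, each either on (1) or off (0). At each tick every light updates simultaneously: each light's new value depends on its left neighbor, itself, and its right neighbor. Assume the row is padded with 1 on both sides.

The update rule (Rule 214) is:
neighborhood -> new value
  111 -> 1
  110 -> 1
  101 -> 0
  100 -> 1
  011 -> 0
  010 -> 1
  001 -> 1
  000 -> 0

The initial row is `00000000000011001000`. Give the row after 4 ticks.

tick 1: 10000000000101111101
tick 2: 11000000001100111100
tick 3: 11100000010111011111
tick 4: 11110000110011001111

11110000110011001111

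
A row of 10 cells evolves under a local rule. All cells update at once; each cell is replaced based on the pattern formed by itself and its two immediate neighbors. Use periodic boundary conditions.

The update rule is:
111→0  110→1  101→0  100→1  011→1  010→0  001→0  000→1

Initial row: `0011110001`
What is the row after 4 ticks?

1010011100
0001010110
1100000111
0111110100

0111110100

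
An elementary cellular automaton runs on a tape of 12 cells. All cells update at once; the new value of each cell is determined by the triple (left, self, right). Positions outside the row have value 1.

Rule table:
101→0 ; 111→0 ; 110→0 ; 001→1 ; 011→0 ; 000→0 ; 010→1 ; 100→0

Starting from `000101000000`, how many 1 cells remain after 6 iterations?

4

001101000001
010001000010
010011000110
010100001000
010100011001
010100100010
count of 1: 4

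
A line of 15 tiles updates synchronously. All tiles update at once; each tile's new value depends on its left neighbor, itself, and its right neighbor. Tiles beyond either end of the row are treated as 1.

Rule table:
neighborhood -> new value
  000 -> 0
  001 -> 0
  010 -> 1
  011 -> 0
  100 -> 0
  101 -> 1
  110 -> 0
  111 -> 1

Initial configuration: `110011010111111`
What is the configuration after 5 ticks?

000000000011101

100000111011111
000000010101111
000000011110111
000000001101011
000000000011101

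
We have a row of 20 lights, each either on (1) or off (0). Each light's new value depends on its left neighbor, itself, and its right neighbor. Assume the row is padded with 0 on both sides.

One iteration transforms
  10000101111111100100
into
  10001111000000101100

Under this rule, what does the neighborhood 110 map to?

At position 14 the neighborhood is 110; the next row has 1 there.

1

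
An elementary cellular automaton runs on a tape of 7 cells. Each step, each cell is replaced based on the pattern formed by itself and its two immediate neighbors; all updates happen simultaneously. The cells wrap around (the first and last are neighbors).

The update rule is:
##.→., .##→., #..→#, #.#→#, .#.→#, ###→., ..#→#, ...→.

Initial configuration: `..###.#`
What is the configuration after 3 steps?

.#####.

##...##
..#.#..
.#####.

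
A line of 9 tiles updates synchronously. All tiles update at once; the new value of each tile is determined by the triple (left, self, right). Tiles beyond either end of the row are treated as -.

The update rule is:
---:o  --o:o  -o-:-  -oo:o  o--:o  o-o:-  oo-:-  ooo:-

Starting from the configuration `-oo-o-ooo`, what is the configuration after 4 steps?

oo----o--
o-oooo-oo
--o----o-
oo-oooo-o

oo-oooo-o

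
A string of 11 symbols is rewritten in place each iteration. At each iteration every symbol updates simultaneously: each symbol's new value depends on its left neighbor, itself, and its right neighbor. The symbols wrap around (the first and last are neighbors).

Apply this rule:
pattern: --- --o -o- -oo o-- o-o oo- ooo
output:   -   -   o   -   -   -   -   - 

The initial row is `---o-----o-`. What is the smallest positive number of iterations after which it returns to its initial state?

---o-----o-

1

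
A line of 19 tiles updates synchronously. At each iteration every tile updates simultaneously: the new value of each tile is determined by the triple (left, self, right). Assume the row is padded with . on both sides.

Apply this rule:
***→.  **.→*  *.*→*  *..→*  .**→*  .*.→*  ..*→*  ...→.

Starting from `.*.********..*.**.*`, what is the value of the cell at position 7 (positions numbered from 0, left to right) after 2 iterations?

iteration 1: ****......*********
iteration 2: *..**....**.......*
position 7 holds .

.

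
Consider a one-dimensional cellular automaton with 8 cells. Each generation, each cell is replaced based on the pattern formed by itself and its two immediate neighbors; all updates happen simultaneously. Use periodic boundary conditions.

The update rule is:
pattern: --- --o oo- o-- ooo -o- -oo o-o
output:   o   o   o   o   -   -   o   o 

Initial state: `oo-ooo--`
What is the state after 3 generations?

oooo-ooo
---ooo--
oooo-ooo

oooo-ooo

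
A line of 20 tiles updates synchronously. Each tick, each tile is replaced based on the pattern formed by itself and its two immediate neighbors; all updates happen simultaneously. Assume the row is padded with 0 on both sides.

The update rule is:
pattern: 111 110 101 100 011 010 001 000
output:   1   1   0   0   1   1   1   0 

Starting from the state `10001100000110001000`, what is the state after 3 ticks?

10111100111110111000

10011100001110011000
10111100011110111000
10111100111110111000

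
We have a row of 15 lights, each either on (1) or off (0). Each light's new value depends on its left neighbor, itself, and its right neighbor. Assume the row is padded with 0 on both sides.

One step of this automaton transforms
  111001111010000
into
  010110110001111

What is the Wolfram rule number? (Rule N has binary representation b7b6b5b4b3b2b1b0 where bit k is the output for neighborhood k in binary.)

position 1: 111 → 1  (bit 7 = 1)
position 2: 110 → 0  (bit 6 = 0)
position 9: 101 → 0  (bit 5 = 0)
position 3: 100 → 1  (bit 4 = 1)
position 0: 011 → 0  (bit 3 = 0)
position 10: 010 → 0  (bit 2 = 0)
position 4: 001 → 1  (bit 1 = 1)
position 12: 000 → 1  (bit 0 = 1)
bits b7..b0 = 10010011 = 147

147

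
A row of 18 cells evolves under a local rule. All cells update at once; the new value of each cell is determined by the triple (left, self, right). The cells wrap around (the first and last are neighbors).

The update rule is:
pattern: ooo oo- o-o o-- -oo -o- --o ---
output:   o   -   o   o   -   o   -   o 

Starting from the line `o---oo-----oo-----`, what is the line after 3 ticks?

ooo---oooo---oooo-
-o-oo--oo-oo--oo-o
ooo--o---o--o---oo

ooo--o---o--o---oo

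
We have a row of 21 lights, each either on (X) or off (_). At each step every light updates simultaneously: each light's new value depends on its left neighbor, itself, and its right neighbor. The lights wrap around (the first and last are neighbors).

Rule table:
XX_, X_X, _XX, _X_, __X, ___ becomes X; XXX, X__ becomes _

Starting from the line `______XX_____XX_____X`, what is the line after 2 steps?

XX_____XXX____XXX___X

_XXXXXXX_XXXXXX_XXXXX
XX_____XXX____XXX___X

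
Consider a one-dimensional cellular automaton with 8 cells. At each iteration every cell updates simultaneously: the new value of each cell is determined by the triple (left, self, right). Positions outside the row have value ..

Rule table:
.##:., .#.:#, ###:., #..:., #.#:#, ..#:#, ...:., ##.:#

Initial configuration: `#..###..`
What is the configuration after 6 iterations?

..#.##..

#.#..#..
###.##..
..##.#..
.#.###..
###..#..
..#.##..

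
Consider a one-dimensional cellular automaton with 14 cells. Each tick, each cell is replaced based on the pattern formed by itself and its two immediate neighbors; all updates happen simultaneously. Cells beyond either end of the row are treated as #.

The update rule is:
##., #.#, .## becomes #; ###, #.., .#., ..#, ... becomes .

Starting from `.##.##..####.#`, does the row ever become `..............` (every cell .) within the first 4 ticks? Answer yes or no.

yes

tick 1: ######..#..###
tick 2: .....#.....#..
tick 3: ..............
all cells are . at tick 3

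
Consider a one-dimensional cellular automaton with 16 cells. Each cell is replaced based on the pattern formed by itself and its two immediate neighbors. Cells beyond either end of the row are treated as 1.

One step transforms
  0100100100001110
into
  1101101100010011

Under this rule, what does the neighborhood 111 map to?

At position 13 the neighborhood is 111; the next row has 0 there.

0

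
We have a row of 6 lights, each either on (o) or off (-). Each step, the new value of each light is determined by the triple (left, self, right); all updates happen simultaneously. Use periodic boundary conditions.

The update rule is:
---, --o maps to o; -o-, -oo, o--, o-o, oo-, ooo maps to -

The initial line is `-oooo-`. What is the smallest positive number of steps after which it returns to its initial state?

12

o-----
--oooo
-o----
o--ooo
--o---
oo--oo
---o--
ooo--o
----o-
oooo--
-----o
-oooo-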